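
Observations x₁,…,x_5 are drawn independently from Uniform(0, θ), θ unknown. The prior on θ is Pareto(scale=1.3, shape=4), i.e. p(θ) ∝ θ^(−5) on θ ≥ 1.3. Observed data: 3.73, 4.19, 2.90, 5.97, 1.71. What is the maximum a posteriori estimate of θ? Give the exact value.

θ̂_MAP = 5.97

The Uniform(0, θ) likelihood is θ^(−n) for θ ≥ max(xᵢ), zero otherwise. Here max(xᵢ) = 5.97.
Posterior ∝ θ^(−5) · θ^(−5) = θ^(−10) on θ ≥ max(1.3, 5.97) = 5.97.
This density is strictly decreasing in θ, so the posterior mode lies at the lower boundary of the support.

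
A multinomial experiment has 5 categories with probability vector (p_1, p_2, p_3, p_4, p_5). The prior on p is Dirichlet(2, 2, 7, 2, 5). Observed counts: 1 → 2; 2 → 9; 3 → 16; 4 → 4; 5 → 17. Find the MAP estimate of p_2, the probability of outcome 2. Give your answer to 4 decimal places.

The posterior is Dirichlet(αᵢ + nᵢ) = Dirichlet(4, 11, 23, 6, 22).
For a Dirichlet(a₁,…,a_K) with all aᵢ > 1, the mode has j-th component (aⱼ − 1)/(Σaᵢ − K).
Here Σaᵢ = 66 and K = 5, so p_2 = (11 − 1)/(66 − 5) = 10/61 ≈ 0.1639.

MAP estimate: 0.1639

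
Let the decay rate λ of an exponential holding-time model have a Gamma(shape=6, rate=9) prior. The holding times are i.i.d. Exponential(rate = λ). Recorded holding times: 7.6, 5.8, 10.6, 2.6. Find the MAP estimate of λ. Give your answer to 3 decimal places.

The Exponential(rate=λ) likelihood is ∝ λ^n e^(−λΣtᵢ). Here n = 4 and Σtᵢ = 7.6 + 5.8 + 10.6 + 2.6 = 26.6.
Posterior ∝ λ^5e^(−9λ) · λ^4e^(−26.6λ) = λ^9e^(−35.6λ), i.e. Gamma(10, 35.6).
Mode = (a−1)/b = 9/35.6 ≈ 0.253.

λ̂_MAP = 0.253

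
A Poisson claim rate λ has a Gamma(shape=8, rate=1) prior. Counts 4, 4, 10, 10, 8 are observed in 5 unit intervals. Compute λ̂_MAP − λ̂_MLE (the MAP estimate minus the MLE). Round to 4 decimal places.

MAP − MLE = -0.0333

Σxᵢ = 36. Posterior is Gamma(44, 6); MAP = (44−1)/6 = 43/6 ≈ 7.16667.
MLE = x̄ = 36/5 ≈ 7.20000.
Difference = 43/6 − 36/5 = -1/30 ≈ -0.0333.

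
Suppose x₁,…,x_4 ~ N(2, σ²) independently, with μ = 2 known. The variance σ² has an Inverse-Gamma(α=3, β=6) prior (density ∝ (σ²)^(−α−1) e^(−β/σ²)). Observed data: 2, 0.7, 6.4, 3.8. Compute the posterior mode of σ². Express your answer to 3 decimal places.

σ̂²_MAP = 3.024

Sum of squared deviations about the known mean: SS = (2−2)² + (0.7−2)² + (6.4−2)² + (3.8−2)² = 24.29.
The Normal likelihood contributes (σ²)^(−n/2) exp(−SS/(2σ²)), so the posterior is Inverse-Gamma(α + n/2, β + SS/2) = Inverse-Gamma(5, 18.145).
The mode of Inverse-Gamma(a, b) is b/(a+1) = 18.145/6 ≈ 3.024.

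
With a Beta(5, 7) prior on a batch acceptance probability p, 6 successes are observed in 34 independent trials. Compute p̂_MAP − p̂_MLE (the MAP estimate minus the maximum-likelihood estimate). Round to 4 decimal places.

MAP − MLE = 0.0508

Posterior is Beta(11, 35); MAP = (11−1)/(46−2) = 10/44 ≈ 0.22727.
MLE ignores the prior: p̂_MLE = k/n = 6/34 ≈ 0.17647.
Difference = 10/44 − 6/34 = 19/374 ≈ 0.0508.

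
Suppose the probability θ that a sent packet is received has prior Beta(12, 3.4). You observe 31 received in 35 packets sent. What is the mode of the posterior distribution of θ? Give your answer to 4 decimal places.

θ̂_MAP = 0.8678

Prior: Beta(12, 3.4).
Data: 31 successes in 35 trials. The binomial likelihood contributes θ^31(1−θ)^4, so the posterior is Beta(12+31, 3.4+4) = Beta(43, 7.4).
For Beta(a, b) with a, b > 1 the mode is (a−1)/(a+b−2) = 42/48.4 ≈ 0.8678.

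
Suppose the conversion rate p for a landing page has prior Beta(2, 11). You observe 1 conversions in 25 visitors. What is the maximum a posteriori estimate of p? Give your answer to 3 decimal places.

Prior: Beta(2, 11).
Data: 1 success in 25 trials. The binomial likelihood contributes p(1−p)^24, so the posterior is Beta(2+1, 11+24) = Beta(3, 35).
For Beta(a, b) with a, b > 1 the mode is (a−1)/(a+b−2) = 2/36 ≈ 0.056.

p̂_MAP = 0.056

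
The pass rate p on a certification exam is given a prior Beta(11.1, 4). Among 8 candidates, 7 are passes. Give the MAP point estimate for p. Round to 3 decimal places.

Prior: Beta(11.1, 4).
Data: 7 successes in 8 trials. The binomial likelihood contributes p^7(1−p)^1, so the posterior is Beta(11.1+7, 4+1) = Beta(18.1, 5).
For Beta(a, b) with a, b > 1 the mode is (a−1)/(a+b−2) = 17.1/21.1 ≈ 0.810.

p̂_MAP = 0.810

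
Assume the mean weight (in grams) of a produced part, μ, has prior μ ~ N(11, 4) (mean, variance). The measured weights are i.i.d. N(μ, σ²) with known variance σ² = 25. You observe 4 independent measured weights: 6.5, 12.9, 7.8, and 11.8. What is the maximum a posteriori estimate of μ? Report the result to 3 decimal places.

μ̂_MAP = 10.512

n = 4; x̄ = (6.5 + 12.9 + 7.8 + 11.8)/4 = 39/4 = 9.75.
For a Normal prior and Normal likelihood with known variance, the posterior is Normal; its mode equals its mean, the precision-weighted average.
Prior precision 1/σ₀² = 1/4 = 0.25; data precision n/σ² = 4/25 = 0.16.
μ̂ = (0.25·11 + 0.16·9.75) / (0.25 + 0.16) = 4.31/0.41 = 431/41 ≈ 10.512.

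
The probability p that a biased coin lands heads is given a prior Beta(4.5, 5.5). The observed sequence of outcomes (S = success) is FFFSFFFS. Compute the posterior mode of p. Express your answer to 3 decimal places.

p̂_MAP = 0.344

Prior: Beta(4.5, 5.5).
Data: 2 successes in 8 trials (from the sequence). The binomial likelihood contributes p^2(1−p)^6, so the posterior is Beta(4.5+2, 5.5+6) = Beta(6.5, 11.5).
For Beta(a, b) with a, b > 1 the mode is (a−1)/(a+b−2) = 5.5/16 ≈ 0.344.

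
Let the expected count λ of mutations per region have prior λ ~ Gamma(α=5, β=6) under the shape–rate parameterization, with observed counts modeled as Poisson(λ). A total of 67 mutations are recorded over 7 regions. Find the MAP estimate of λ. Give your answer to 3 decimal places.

λ̂_MAP = 5.462

Σxᵢ = 67, n = 7.
Posterior ∝ λ^4e^(−6λ) · λ^67e^(−7λ) = λ^71e^(−13λ), i.e. Gamma(shape=72, rate=13).
The mode of a Gamma(a, b) with a ≥ 1 (shape–rate) is (a−1)/b = 71/13 ≈ 5.462.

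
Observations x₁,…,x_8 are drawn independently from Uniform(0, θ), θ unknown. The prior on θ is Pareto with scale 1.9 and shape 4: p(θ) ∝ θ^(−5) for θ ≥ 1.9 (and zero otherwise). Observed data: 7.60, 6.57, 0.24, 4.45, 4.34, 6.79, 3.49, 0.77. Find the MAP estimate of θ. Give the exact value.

The Uniform(0, θ) likelihood is θ^(−n) for θ ≥ max(xᵢ), zero otherwise. Here max(xᵢ) = 7.60.
Posterior ∝ θ^(−5) · θ^(−8) = θ^(−13) on θ ≥ max(1.9, 7.60) = 7.60.
This density is strictly decreasing in θ, so the posterior mode lies at the lower boundary of the support.

θ̂_MAP = 7.60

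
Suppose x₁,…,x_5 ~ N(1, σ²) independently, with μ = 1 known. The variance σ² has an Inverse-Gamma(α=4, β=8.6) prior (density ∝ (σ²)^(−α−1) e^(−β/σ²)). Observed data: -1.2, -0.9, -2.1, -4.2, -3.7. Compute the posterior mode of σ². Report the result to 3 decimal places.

Sum of squared deviations about the known mean: SS = (-1.2−1)² + (-0.9−1)² + (-2.1−1)² + (-4.2−1)² + (-3.7−1)² = 67.19.
The Normal likelihood contributes (σ²)^(−n/2) exp(−SS/(2σ²)), so the posterior is Inverse-Gamma(α + n/2, β + SS/2) = Inverse-Gamma(6.5, 42.195).
The mode of Inverse-Gamma(a, b) is b/(a+1) = 42.195/7.5 ≈ 5.626.

σ̂²_MAP = 5.626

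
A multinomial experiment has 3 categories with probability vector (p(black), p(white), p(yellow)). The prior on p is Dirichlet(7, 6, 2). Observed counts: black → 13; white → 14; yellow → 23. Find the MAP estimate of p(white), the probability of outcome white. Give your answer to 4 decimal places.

The posterior is Dirichlet(αᵢ + nᵢ) = Dirichlet(20, 20, 25).
For a Dirichlet(a₁,…,a_K) with all aᵢ > 1, the mode has j-th component (aⱼ − 1)/(Σaᵢ − K).
Here Σaᵢ = 65 and K = 3, so p(white) = (20 − 1)/(65 − 3) = 19/62 ≈ 0.3065.

MAP estimate of p(white) = 0.3065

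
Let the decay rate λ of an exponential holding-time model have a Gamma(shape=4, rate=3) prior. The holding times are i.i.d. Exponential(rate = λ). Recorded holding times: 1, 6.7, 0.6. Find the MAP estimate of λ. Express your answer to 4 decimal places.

The Exponential(rate=λ) likelihood is ∝ λ^n e^(−λΣtᵢ). Here n = 3 and Σtᵢ = 1 + 6.7 + 0.6 = 8.3.
Posterior ∝ λ^3e^(−3λ) · λ^3e^(−8.3λ) = λ^6e^(−11.3λ), i.e. Gamma(7, 11.3).
Mode = (a−1)/b = 6/11.3 ≈ 0.5310.

λ̂_MAP = 0.5310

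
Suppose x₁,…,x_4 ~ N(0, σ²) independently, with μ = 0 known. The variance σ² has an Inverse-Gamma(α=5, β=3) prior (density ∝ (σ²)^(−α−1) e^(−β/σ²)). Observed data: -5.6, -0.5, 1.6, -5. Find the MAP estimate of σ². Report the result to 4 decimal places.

Sum of squared deviations about the known mean: SS = (-5.6−0)² + (-0.5−0)² + (1.6−0)² + (-5−0)² = 59.17.
The Normal likelihood contributes (σ²)^(−n/2) exp(−SS/(2σ²)), so the posterior is Inverse-Gamma(α + n/2, β + SS/2) = Inverse-Gamma(7, 32.585).
The mode of Inverse-Gamma(a, b) is b/(a+1) = 32.585/8 ≈ 4.0731.

σ̂²_MAP = 4.0731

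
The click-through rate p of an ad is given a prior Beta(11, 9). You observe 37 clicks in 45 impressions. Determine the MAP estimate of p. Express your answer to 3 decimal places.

p̂_MAP = 0.746

Prior: Beta(11, 9).
Data: 37 successes in 45 trials. The binomial likelihood contributes p^37(1−p)^8, so the posterior is Beta(11+37, 9+8) = Beta(48, 17).
For Beta(a, b) with a, b > 1 the mode is (a−1)/(a+b−2) = 47/63 ≈ 0.746.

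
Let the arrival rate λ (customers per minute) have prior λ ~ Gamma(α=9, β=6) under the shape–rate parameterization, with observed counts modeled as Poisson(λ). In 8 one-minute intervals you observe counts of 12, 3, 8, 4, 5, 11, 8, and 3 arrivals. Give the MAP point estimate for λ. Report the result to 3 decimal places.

Σxᵢ = 12+3+8+4+5+11+8+3 = 54, with n = 8.
Posterior ∝ λ^8e^(−6λ) · λ^54e^(−8λ) = λ^62e^(−14λ), i.e. Gamma(shape=63, rate=14).
The mode of a Gamma(a, b) with a ≥ 1 (shape–rate) is (a−1)/b = 62/14 ≈ 4.429.

λ̂_MAP = 4.429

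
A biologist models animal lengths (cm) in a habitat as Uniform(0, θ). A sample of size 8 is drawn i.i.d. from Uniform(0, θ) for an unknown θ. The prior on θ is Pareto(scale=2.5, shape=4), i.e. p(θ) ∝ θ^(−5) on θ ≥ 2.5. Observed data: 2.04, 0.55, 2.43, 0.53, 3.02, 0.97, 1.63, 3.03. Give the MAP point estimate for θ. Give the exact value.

θ̂_MAP = 3.03

The Uniform(0, θ) likelihood is θ^(−n) for θ ≥ max(xᵢ), zero otherwise. Here max(xᵢ) = 3.03.
Posterior ∝ θ^(−5) · θ^(−8) = θ^(−13) on θ ≥ max(2.5, 3.03) = 3.03.
This density is strictly decreasing in θ, so the posterior mode lies at the lower boundary of the support.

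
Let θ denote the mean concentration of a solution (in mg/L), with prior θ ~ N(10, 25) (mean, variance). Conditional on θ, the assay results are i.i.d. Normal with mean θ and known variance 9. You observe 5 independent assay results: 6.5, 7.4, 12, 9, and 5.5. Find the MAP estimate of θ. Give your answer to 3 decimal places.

θ̂_MAP = 8.209

n = 5; x̄ = (6.5 + 7.4 + 12 + 9 + 5.5)/5 = 40.4/5 = 8.08.
For a Normal prior and Normal likelihood with known variance, the posterior is Normal; its mode equals its mean, the precision-weighted average.
Prior precision 1/σ₀² = 1/25 = 0.04; data precision n/σ² = 5/9.
θ̂ = (0.04·10 + (5/9)·8.08) / (0.04 + 5/9) = (44/9)/(134/225) = 550/67 ≈ 8.209.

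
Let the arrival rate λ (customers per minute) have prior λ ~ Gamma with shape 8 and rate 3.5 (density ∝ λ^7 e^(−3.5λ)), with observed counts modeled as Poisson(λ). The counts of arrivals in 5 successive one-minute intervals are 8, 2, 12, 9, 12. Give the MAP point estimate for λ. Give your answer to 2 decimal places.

λ̂_MAP = 5.88

Σxᵢ = 8+2+12+9+12 = 43, with n = 5.
Posterior ∝ λ^7e^(−3.5λ) · λ^43e^(−5λ) = λ^50e^(−8.5λ), i.e. Gamma(shape=51, rate=8.5).
The mode of a Gamma(a, b) with a ≥ 1 (shape–rate) is (a−1)/b = 50/8.5 ≈ 5.88.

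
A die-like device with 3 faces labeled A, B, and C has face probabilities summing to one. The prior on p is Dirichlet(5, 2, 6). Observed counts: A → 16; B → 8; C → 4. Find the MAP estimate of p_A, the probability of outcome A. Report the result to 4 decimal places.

The posterior is Dirichlet(αᵢ + nᵢ) = Dirichlet(21, 10, 10).
For a Dirichlet(a₁,…,a_K) with all aᵢ > 1, the mode has j-th component (aⱼ − 1)/(Σaᵢ − K).
Here Σaᵢ = 41 and K = 3, so p_A = (21 − 1)/(41 − 3) = 20/38 ≈ 0.5263.

MAP estimate of p_A = 0.5263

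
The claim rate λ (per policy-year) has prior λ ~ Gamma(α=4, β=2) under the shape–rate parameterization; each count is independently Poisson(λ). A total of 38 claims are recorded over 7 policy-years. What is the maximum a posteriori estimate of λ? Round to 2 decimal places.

λ̂_MAP = 4.56

Σxᵢ = 38, n = 7.
Posterior ∝ λ^3e^(−2λ) · λ^38e^(−7λ) = λ^41e^(−9λ), i.e. Gamma(shape=42, rate=9).
The mode of a Gamma(a, b) with a ≥ 1 (shape–rate) is (a−1)/b = 41/9 ≈ 4.56.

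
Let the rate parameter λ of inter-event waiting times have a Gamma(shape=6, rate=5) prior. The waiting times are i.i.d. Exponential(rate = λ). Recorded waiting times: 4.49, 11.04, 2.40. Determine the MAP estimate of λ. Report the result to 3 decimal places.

The Exponential(rate=λ) likelihood is ∝ λ^n e^(−λΣtᵢ). Here n = 3 and Σtᵢ = 4.49 + 11.04 + 2.40 = 17.93.
Posterior ∝ λ^5e^(−5λ) · λ^3e^(−17.93λ) = λ^8e^(−22.93λ), i.e. Gamma(9, 22.93).
Mode = (a−1)/b = 8/22.93 ≈ 0.349.

λ̂_MAP = 0.349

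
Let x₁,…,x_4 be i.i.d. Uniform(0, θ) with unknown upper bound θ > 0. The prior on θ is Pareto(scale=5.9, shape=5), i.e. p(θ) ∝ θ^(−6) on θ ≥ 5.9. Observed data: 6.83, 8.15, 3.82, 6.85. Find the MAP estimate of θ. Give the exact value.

θ̂_MAP = 8.15

The Uniform(0, θ) likelihood is θ^(−n) for θ ≥ max(xᵢ), zero otherwise. Here max(xᵢ) = 8.15.
Posterior ∝ θ^(−6) · θ^(−4) = θ^(−10) on θ ≥ max(5.9, 8.15) = 8.15.
This density is strictly decreasing in θ, so the posterior mode lies at the lower boundary of the support.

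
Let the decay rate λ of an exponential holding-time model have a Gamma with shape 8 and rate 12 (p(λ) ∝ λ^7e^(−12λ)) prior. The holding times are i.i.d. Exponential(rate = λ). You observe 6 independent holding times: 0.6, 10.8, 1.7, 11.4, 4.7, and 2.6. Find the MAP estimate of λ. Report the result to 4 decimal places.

λ̂_MAP = 0.2968

The Exponential(rate=λ) likelihood is ∝ λ^n e^(−λΣtᵢ). Here n = 6 and Σtᵢ = 0.6 + 10.8 + 1.7 + 11.4 + 4.7 + 2.6 = 31.8.
Posterior ∝ λ^7e^(−12λ) · λ^6e^(−31.8λ) = λ^13e^(−43.8λ), i.e. Gamma(14, 43.8).
Mode = (a−1)/b = 13/43.8 ≈ 0.2968.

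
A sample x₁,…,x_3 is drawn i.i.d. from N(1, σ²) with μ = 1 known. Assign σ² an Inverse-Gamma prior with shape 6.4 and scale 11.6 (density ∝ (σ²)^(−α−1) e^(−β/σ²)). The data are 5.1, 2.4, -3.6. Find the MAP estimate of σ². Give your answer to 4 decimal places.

Sum of squared deviations about the known mean: SS = (5.1−1)² + (2.4−1)² + (-3.6−1)² = 39.93.
The Normal likelihood contributes (σ²)^(−n/2) exp(−SS/(2σ²)), so the posterior is Inverse-Gamma(α + n/2, β + SS/2) = Inverse-Gamma(7.9, 31.565).
The mode of Inverse-Gamma(a, b) is b/(a+1) = 31.565/8.9 ≈ 3.5466.

σ̂²_MAP = 3.5466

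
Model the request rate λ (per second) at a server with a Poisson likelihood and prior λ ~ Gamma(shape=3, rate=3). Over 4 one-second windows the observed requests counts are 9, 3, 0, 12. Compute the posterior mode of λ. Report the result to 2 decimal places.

λ̂_MAP = 3.71

Σxᵢ = 9+3+0+12 = 24, with n = 4.
Posterior ∝ λ^2e^(−3λ) · λ^24e^(−4λ) = λ^26e^(−7λ), i.e. Gamma(shape=27, rate=7).
The mode of a Gamma(a, b) with a ≥ 1 (shape–rate) is (a−1)/b = 26/7 ≈ 3.71.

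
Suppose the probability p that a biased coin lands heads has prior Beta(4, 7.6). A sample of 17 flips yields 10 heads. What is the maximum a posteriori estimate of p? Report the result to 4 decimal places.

p̂_MAP = 0.4887

Prior: Beta(4, 7.6).
Data: 10 successes in 17 trials. The binomial likelihood contributes p^10(1−p)^7, so the posterior is Beta(4+10, 7.6+7) = Beta(14, 14.6).
For Beta(a, b) with a, b > 1 the mode is (a−1)/(a+b−2) = 13/26.6 ≈ 0.4887.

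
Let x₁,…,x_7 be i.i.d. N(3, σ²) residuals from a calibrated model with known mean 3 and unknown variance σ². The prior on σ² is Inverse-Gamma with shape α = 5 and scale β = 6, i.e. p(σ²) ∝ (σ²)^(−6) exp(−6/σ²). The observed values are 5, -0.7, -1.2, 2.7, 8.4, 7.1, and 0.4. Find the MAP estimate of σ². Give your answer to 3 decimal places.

Sum of squared deviations about the known mean: SS = (5−3)² + (-0.7−3)² + (-1.2−3)² + (2.7−3)² + (8.4−3)² + (7.1−3)² + (0.4−3)² = 88.15.
The Normal likelihood contributes (σ²)^(−n/2) exp(−SS/(2σ²)), so the posterior is Inverse-Gamma(α + n/2, β + SS/2) = Inverse-Gamma(8.5, 50.075).
The mode of Inverse-Gamma(a, b) is b/(a+1) = 50.075/9.5 ≈ 5.271.

σ̂²_MAP = 5.271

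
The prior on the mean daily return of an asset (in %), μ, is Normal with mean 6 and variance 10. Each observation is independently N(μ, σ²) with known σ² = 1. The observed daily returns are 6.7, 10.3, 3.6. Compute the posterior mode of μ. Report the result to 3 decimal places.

n = 3; x̄ = (6.7 + 10.3 + 3.6)/3 = 20.6/3 = 103/15 ≈ 6.8667.
For a Normal prior and Normal likelihood with known variance, the posterior is Normal; its mode equals its mean, the precision-weighted average.
Prior precision 1/σ₀² = 1/10 = 0.1; data precision n/σ² = 3/1 = 3.
μ̂ = (0.1·6 + 3·(103/15)) / (0.1 + 3) = 21.2/3.1 = 212/31 ≈ 6.839.

μ̂_MAP = 6.839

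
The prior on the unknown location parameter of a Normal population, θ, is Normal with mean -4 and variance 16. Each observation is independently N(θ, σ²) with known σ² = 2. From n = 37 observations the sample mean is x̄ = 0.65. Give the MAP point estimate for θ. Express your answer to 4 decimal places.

n = 37, x̄ = 0.65.
For a Normal prior and Normal likelihood with known variance, the posterior is Normal; its mode equals its mean, the precision-weighted average.
Prior precision 1/σ₀² = 1/16 = 0.0625; data precision n/σ² = 37/2 = 18.5.
θ̂ = (0.0625·(-4) + 18.5·0.65) / (0.0625 + 18.5) = 11.775/18.5625 = 314/495 ≈ 0.6343.

θ̂_MAP = 0.6343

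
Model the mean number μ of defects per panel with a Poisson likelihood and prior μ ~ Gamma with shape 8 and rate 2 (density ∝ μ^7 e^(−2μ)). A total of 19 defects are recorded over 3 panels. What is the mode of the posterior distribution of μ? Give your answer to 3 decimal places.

μ̂_MAP = 5.200

Σxᵢ = 19, n = 3.
Posterior ∝ μ^7e^(−2μ) · μ^19e^(−3μ) = μ^26e^(−5μ), i.e. Gamma(shape=27, rate=5).
The mode of a Gamma(a, b) with a ≥ 1 (shape–rate) is (a−1)/b = 26/5 ≈ 5.200.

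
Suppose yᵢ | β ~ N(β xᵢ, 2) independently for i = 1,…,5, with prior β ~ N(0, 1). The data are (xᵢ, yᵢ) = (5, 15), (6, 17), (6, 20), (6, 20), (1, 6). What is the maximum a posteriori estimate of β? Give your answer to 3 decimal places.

log p(β | y) = −Σ(yᵢ − βxᵢ)²/(2·2) − β²/(2·1) + const.
Setting the derivative to zero: Σxᵢ(yᵢ − βxᵢ)/2 − β/1 = 0, so β = Σxᵢyᵢ / (Σxᵢ² + σ²/τ²).
Σxᵢyᵢ = 5·15 + 6·17 + 6·20 + 6·20 + 1·6 = 423; Σxᵢ² = 134; σ²/τ² = 2.
β̂_MAP = 423 / (134 + 2) = 423/136 ≈ 3.110.

β̂_MAP = 3.110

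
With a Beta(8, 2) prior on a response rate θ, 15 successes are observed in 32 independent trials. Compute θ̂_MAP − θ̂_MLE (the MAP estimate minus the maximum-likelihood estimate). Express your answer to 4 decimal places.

MAP − MLE = 0.0813

Posterior is Beta(23, 19); MAP = (23−1)/(42−2) = 22/40 ≈ 0.55000.
MLE ignores the prior: θ̂_MLE = k/n = 15/32 ≈ 0.46875.
Difference = 22/40 − 15/32 = 13/160 ≈ 0.0813.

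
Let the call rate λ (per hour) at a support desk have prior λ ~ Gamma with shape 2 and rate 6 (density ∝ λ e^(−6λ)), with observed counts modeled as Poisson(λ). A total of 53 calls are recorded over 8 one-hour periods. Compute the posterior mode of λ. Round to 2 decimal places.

Σxᵢ = 53, n = 8.
Posterior ∝ λe^(−6λ) · λ^53e^(−8λ) = λ^54e^(−14λ), i.e. Gamma(shape=55, rate=14).
The mode of a Gamma(a, b) with a ≥ 1 (shape–rate) is (a−1)/b = 54/14 ≈ 3.86.

λ̂_MAP = 3.86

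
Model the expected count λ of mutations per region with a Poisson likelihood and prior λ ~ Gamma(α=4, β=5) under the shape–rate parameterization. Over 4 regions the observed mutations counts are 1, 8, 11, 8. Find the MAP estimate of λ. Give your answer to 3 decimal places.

λ̂_MAP = 3.444

Σxᵢ = 1+8+11+8 = 28, with n = 4.
Posterior ∝ λ^3e^(−5λ) · λ^28e^(−4λ) = λ^31e^(−9λ), i.e. Gamma(shape=32, rate=9).
The mode of a Gamma(a, b) with a ≥ 1 (shape–rate) is (a−1)/b = 31/9 ≈ 3.444.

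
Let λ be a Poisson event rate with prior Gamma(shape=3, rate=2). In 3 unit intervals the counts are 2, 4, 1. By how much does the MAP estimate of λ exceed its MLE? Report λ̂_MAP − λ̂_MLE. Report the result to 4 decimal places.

MAP − MLE = -0.5333

Σxᵢ = 7. Posterior is Gamma(10, 5); MAP = (10−1)/5 = 9/5 ≈ 1.80000.
MLE = x̄ = 7/3 ≈ 2.33333.
Difference = 9/5 − 7/3 = -8/15 ≈ -0.5333.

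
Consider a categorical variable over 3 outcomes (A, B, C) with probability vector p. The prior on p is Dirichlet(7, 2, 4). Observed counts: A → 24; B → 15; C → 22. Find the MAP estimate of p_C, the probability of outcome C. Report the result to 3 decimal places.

MAP estimate of p_C = 0.352

The posterior is Dirichlet(αᵢ + nᵢ) = Dirichlet(31, 17, 26).
For a Dirichlet(a₁,…,a_K) with all aᵢ > 1, the mode has j-th component (aⱼ − 1)/(Σaᵢ − K).
Here Σaᵢ = 74 and K = 3, so p_C = (26 − 1)/(74 − 3) = 25/71 ≈ 0.352.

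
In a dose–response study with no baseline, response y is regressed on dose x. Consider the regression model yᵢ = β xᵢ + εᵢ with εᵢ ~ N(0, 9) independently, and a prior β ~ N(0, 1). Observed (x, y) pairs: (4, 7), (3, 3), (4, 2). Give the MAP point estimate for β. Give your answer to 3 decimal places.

log p(β | y) = −Σ(yᵢ − βxᵢ)²/(2·9) − β²/(2·1) + const.
Setting the derivative to zero: Σxᵢ(yᵢ − βxᵢ)/9 − β/1 = 0, so β = Σxᵢyᵢ / (Σxᵢ² + σ²/τ²).
Σxᵢyᵢ = 4·7 + 3·3 + 4·2 = 45; Σxᵢ² = 41; σ²/τ² = 9.
β̂_MAP = 45 / (41 + 9) = 45/50 ≈ 0.900.

β̂_MAP = 0.900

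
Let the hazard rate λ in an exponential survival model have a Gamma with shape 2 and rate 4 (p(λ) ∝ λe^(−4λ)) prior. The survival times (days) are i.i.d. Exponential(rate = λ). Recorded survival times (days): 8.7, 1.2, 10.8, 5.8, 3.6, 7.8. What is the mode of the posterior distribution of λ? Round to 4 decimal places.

The Exponential(rate=λ) likelihood is ∝ λ^n e^(−λΣtᵢ). Here n = 6 and Σtᵢ = 8.7 + 1.2 + 10.8 + 5.8 + 3.6 + 7.8 = 37.9.
Posterior ∝ λe^(−4λ) · λ^6e^(−37.9λ) = λ^7e^(−41.9λ), i.e. Gamma(8, 41.9).
Mode = (a−1)/b = 7/41.9 ≈ 0.1671.

λ̂_MAP = 0.1671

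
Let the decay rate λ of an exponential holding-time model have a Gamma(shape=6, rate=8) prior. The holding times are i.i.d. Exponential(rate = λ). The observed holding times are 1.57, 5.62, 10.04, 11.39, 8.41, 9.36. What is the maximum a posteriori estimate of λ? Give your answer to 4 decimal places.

The Exponential(rate=λ) likelihood is ∝ λ^n e^(−λΣtᵢ). Here n = 6 and Σtᵢ = 1.57 + 5.62 + 10.04 + 11.39 + 8.41 + 9.36 = 46.39.
Posterior ∝ λ^5e^(−8λ) · λ^6e^(−46.39λ) = λ^11e^(−54.39λ), i.e. Gamma(12, 54.39).
Mode = (a−1)/b = 11/54.39 ≈ 0.2022.

λ̂_MAP = 0.2022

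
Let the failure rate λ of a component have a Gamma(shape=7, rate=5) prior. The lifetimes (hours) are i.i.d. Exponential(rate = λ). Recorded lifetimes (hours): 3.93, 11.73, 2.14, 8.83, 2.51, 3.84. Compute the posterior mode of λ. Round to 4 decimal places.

The Exponential(rate=λ) likelihood is ∝ λ^n e^(−λΣtᵢ). Here n = 6 and Σtᵢ = 3.93 + 11.73 + 2.14 + 8.83 + 2.51 + 3.84 = 32.98.
Posterior ∝ λ^6e^(−5λ) · λ^6e^(−32.98λ) = λ^12e^(−37.98λ), i.e. Gamma(13, 37.98).
Mode = (a−1)/b = 12/37.98 ≈ 0.3160.

λ̂_MAP = 0.3160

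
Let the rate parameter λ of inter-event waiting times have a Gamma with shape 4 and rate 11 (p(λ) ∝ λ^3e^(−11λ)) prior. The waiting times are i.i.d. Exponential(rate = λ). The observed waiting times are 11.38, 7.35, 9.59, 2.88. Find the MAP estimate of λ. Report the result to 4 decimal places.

The Exponential(rate=λ) likelihood is ∝ λ^n e^(−λΣtᵢ). Here n = 4 and Σtᵢ = 11.38 + 7.35 + 9.59 + 2.88 = 31.20.
Posterior ∝ λ^3e^(−11λ) · λ^4e^(−31.20λ) = λ^7e^(−42.20λ), i.e. Gamma(8, 42.20).
Mode = (a−1)/b = 7/42.20 ≈ 0.1659.

λ̂_MAP = 0.1659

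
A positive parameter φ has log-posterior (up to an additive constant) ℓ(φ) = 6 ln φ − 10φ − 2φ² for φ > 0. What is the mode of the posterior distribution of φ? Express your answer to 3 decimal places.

φ̂_MAP = 0.500

ℓ'(φ) = 6/φ − 10 − 4φ. Setting this to zero and multiplying by φ: 4φ² + 10φ − 6 = 0.
φ = (−10 + √(10² + 4·4·6)) / (2·4) = (−10 + √196) / 8 = (−10 + 14)/8 = 1/2.
ℓ''(φ) = −6/φ² − 4 < 0, confirming a maximum.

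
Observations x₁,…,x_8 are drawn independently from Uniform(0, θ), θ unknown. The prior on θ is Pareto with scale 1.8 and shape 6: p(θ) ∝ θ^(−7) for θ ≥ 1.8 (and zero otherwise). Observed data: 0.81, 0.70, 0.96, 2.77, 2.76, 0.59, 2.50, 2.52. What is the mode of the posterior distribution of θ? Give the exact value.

θ̂_MAP = 2.77

The Uniform(0, θ) likelihood is θ^(−n) for θ ≥ max(xᵢ), zero otherwise. Here max(xᵢ) = 2.77.
Posterior ∝ θ^(−7) · θ^(−8) = θ^(−15) on θ ≥ max(1.8, 2.77) = 2.77.
This density is strictly decreasing in θ, so the posterior mode lies at the lower boundary of the support.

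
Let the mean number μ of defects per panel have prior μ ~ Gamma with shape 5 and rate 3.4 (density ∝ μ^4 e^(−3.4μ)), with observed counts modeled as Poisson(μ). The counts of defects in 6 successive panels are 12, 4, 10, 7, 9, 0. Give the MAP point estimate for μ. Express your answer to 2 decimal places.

μ̂_MAP = 4.89

Σxᵢ = 12+4+10+7+9+0 = 42, with n = 6.
Posterior ∝ μ^4e^(−3.4μ) · μ^42e^(−6μ) = μ^46e^(−9.4μ), i.e. Gamma(shape=47, rate=9.4).
The mode of a Gamma(a, b) with a ≥ 1 (shape–rate) is (a−1)/b = 46/9.4 ≈ 4.89.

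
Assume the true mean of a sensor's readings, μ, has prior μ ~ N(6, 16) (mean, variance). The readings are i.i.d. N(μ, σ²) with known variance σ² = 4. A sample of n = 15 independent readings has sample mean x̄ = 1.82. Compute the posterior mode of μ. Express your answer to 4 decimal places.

n = 15, x̄ = 1.82.
For a Normal prior and Normal likelihood with known variance, the posterior is Normal; its mode equals its mean, the precision-weighted average.
Prior precision 1/σ₀² = 1/16 = 0.0625; data precision n/σ² = 15/4 = 3.75.
μ̂ = (0.0625·6 + 3.75·1.82) / (0.0625 + 3.75) = 7.2/3.8125 = 576/305 ≈ 1.8885.

μ̂_MAP = 1.8885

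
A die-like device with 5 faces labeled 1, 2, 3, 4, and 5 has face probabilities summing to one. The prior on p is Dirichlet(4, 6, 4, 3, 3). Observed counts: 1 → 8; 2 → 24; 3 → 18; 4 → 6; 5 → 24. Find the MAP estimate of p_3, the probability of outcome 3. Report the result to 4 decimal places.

MAP estimate: 0.2211

The posterior is Dirichlet(αᵢ + nᵢ) = Dirichlet(12, 30, 22, 9, 27).
For a Dirichlet(a₁,…,a_K) with all aᵢ > 1, the mode has j-th component (aⱼ − 1)/(Σaᵢ − K).
Here Σaᵢ = 100 and K = 5, so p_3 = (22 − 1)/(100 − 5) = 21/95 ≈ 0.2211.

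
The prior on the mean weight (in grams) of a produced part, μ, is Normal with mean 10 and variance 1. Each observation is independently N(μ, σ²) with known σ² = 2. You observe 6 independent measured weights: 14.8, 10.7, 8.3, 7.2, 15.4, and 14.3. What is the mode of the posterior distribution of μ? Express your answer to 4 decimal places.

μ̂_MAP = 11.3375

n = 6; x̄ = (14.8 + 10.7 + 8.3 + 7.2 + 15.4 + 14.3)/6 = 70.7/6 = 707/60 ≈ 11.7833.
For a Normal prior and Normal likelihood with known variance, the posterior is Normal; its mode equals its mean, the precision-weighted average.
Prior precision 1/σ₀² = 1/1 = 1; data precision n/σ² = 6/2 = 3.
μ̂ = (1·10 + 3·(707/60)) / (1 + 3) = 45.35/4 = 11.3375.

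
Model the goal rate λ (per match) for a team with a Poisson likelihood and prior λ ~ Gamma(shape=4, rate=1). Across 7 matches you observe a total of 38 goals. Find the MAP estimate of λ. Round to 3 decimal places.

λ̂_MAP = 5.125

Σxᵢ = 38, n = 7.
Posterior ∝ λ^3e^(−1λ) · λ^38e^(−7λ) = λ^41e^(−8λ), i.e. Gamma(shape=42, rate=8).
The mode of a Gamma(a, b) with a ≥ 1 (shape–rate) is (a−1)/b = 41/8 ≈ 5.125.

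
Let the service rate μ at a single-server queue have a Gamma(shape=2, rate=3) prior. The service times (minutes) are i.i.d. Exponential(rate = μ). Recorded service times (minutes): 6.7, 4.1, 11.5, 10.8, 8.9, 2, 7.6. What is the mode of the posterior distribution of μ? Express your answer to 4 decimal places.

The Exponential(rate=μ) likelihood is ∝ μ^n e^(−μΣtᵢ). Here n = 7 and Σtᵢ = 6.7 + 4.1 + 11.5 + 10.8 + 8.9 + 2 + 7.6 = 51.6.
Posterior ∝ μe^(−3μ) · μ^7e^(−51.6μ) = μ^8e^(−54.6μ), i.e. Gamma(9, 54.6).
Mode = (a−1)/b = 8/54.6 ≈ 0.1465.

μ̂_MAP = 0.1465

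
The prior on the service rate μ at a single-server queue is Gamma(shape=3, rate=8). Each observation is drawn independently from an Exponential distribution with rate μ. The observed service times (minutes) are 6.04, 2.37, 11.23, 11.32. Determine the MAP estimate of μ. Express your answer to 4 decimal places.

The Exponential(rate=μ) likelihood is ∝ μ^n e^(−μΣtᵢ). Here n = 4 and Σtᵢ = 6.04 + 2.37 + 11.23 + 11.32 = 30.96.
Posterior ∝ μ^2e^(−8μ) · μ^4e^(−30.96μ) = μ^6e^(−38.96μ), i.e. Gamma(7, 38.96).
Mode = (a−1)/b = 6/38.96 ≈ 0.1540.

μ̂_MAP = 0.1540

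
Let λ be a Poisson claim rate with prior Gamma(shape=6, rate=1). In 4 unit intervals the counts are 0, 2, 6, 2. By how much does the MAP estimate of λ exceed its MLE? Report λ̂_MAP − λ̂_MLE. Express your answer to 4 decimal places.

MAP − MLE = 0.5000

Σxᵢ = 10. Posterior is Gamma(16, 5); MAP = (16−1)/5 = 15/5 ≈ 3.00000.
MLE = x̄ = 10/4 ≈ 2.50000.
Difference = 15/5 − 10/4 = 1/2 ≈ 0.5000.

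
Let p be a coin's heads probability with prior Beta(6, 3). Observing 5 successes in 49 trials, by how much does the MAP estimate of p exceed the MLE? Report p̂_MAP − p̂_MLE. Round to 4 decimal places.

Posterior is Beta(11, 47); MAP = (11−1)/(58−2) = 10/56 ≈ 0.17857.
MLE ignores the prior: p̂_MLE = k/n = 5/49 ≈ 0.10204.
Difference = 10/56 − 5/49 = 15/196 ≈ 0.0765.

MAP − MLE = 0.0765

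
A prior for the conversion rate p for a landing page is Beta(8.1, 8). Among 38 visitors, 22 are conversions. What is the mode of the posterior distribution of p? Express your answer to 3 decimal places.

Prior: Beta(8.1, 8).
Data: 22 successes in 38 trials. The binomial likelihood contributes p^22(1−p)^16, so the posterior is Beta(8.1+22, 8+16) = Beta(30.1, 24).
For Beta(a, b) with a, b > 1 the mode is (a−1)/(a+b−2) = 29.1/52.1 ≈ 0.559.

p̂_MAP = 0.559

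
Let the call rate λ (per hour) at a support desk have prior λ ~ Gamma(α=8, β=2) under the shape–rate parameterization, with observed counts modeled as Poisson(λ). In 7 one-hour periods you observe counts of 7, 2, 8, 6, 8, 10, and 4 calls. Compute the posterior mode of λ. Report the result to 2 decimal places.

Σxᵢ = 7+2+8+6+8+10+4 = 45, with n = 7.
Posterior ∝ λ^7e^(−2λ) · λ^45e^(−7λ) = λ^52e^(−9λ), i.e. Gamma(shape=53, rate=9).
The mode of a Gamma(a, b) with a ≥ 1 (shape–rate) is (a−1)/b = 52/9 ≈ 5.78.

λ̂_MAP = 5.78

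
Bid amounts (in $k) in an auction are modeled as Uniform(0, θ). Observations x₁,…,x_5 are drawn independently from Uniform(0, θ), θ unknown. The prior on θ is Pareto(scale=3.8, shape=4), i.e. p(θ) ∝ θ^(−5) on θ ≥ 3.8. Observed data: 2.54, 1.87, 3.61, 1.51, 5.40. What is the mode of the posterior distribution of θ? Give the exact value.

θ̂_MAP = 5.40

The Uniform(0, θ) likelihood is θ^(−n) for θ ≥ max(xᵢ), zero otherwise. Here max(xᵢ) = 5.40.
Posterior ∝ θ^(−5) · θ^(−5) = θ^(−10) on θ ≥ max(3.8, 5.40) = 5.40.
This density is strictly decreasing in θ, so the posterior mode lies at the lower boundary of the support.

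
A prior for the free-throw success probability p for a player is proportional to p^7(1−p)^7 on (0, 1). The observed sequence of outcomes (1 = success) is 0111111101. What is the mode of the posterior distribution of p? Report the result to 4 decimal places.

p̂_MAP = 0.6250

The prior density ∝ p^7(1−p)^7 is the kernel of Beta(8, 8).
Data: 8 successes in 10 trials (from the sequence). The binomial likelihood contributes p^8(1−p)^2, so the posterior is Beta(8+8, 8+2) = Beta(16, 10).
For Beta(a, b) with a, b > 1 the mode is (a−1)/(a+b−2) = 15/24 ≈ 0.6250.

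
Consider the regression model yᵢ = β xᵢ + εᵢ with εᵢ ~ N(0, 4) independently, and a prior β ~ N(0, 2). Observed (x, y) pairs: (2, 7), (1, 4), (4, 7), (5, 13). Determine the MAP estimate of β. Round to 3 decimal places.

β̂_MAP = 2.313

log p(β | y) = −Σ(yᵢ − βxᵢ)²/(2·4) − β²/(2·2) + const.
Setting the derivative to zero: Σxᵢ(yᵢ − βxᵢ)/4 − β/2 = 0, so β = Σxᵢyᵢ / (Σxᵢ² + σ²/τ²).
Σxᵢyᵢ = 2·7 + 1·4 + 4·7 + 5·13 = 111; Σxᵢ² = 46; σ²/τ² = 2.
β̂_MAP = 111 / (46 + 2) = 111/48 ≈ 2.313.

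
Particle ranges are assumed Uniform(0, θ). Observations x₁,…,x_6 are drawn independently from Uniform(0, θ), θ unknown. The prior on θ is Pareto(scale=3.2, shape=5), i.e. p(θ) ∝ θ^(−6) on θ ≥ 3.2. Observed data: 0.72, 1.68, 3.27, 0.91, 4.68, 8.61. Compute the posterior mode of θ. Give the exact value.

The Uniform(0, θ) likelihood is θ^(−n) for θ ≥ max(xᵢ), zero otherwise. Here max(xᵢ) = 8.61.
Posterior ∝ θ^(−6) · θ^(−6) = θ^(−12) on θ ≥ max(3.2, 8.61) = 8.61.
This density is strictly decreasing in θ, so the posterior mode lies at the lower boundary of the support.

θ̂_MAP = 8.61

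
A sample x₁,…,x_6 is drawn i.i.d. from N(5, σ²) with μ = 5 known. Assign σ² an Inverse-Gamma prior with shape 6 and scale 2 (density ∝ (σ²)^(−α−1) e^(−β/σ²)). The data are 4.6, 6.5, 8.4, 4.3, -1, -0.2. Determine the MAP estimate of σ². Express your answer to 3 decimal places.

Sum of squared deviations about the known mean: SS = (4.6−5)² + (6.5−5)² + (8.4−5)² + (4.3−5)² + (-1−5)² + (-0.2−5)² = 77.5.
The Normal likelihood contributes (σ²)^(−n/2) exp(−SS/(2σ²)), so the posterior is Inverse-Gamma(α + n/2, β + SS/2) = Inverse-Gamma(9, 40.75).
The mode of Inverse-Gamma(a, b) is b/(a+1) = 40.75/10 ≈ 4.075.

σ̂²_MAP = 4.075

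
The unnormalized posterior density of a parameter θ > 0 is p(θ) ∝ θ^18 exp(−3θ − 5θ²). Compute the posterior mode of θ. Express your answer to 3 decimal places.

ℓ'(θ) = 18/θ − 3 − 10θ. Setting this to zero and multiplying by θ: 10θ² + 3θ − 18 = 0.
θ = (−3 + √(3² + 4·10·18)) / (2·10) = (−3 + √729) / 20 = (−3 + 27)/20 = 6/5.
ℓ''(θ) = −18/θ² − 10 < 0, confirming a maximum.

θ̂_MAP = 1.200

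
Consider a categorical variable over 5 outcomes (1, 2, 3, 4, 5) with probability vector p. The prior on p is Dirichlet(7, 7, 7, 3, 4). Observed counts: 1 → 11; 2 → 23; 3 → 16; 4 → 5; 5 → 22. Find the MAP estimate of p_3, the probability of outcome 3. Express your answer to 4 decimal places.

The posterior is Dirichlet(αᵢ + nᵢ) = Dirichlet(18, 30, 23, 8, 26).
For a Dirichlet(a₁,…,a_K) with all aᵢ > 1, the mode has j-th component (aⱼ − 1)/(Σaᵢ − K).
Here Σaᵢ = 105 and K = 5, so p_3 = (23 − 1)/(105 − 5) = 22/100 ≈ 0.2200.

MAP estimate: 0.2200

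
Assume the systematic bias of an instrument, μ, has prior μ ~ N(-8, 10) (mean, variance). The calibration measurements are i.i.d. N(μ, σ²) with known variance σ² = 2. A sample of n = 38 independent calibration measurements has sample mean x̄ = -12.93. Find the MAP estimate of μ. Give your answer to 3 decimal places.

μ̂_MAP = -12.904

n = 38, x̄ = -12.93.
For a Normal prior and Normal likelihood with known variance, the posterior is Normal; its mode equals its mean, the precision-weighted average.
Prior precision 1/σ₀² = 1/10 = 0.1; data precision n/σ² = 38/2 = 19.
μ̂ = (0.1·(-8) + 19·(-12.93)) / (0.1 + 19) = (-246.47)/19.1 = -24647/1910 ≈ -12.904.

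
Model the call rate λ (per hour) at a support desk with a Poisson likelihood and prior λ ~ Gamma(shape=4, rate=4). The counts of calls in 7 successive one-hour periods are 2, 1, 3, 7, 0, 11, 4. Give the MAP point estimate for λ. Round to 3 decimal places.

λ̂_MAP = 2.818

Σxᵢ = 2+1+3+7+0+11+4 = 28, with n = 7.
Posterior ∝ λ^3e^(−4λ) · λ^28e^(−7λ) = λ^31e^(−11λ), i.e. Gamma(shape=32, rate=11).
The mode of a Gamma(a, b) with a ≥ 1 (shape–rate) is (a−1)/b = 31/11 ≈ 2.818.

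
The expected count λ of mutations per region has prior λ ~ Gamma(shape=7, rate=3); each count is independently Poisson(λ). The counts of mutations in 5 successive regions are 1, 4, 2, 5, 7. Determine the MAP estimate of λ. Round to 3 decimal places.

Σxᵢ = 1+4+2+5+7 = 19, with n = 5.
Posterior ∝ λ^6e^(−3λ) · λ^19e^(−5λ) = λ^25e^(−8λ), i.e. Gamma(shape=26, rate=8).
The mode of a Gamma(a, b) with a ≥ 1 (shape–rate) is (a−1)/b = 25/8 ≈ 3.125.

λ̂_MAP = 3.125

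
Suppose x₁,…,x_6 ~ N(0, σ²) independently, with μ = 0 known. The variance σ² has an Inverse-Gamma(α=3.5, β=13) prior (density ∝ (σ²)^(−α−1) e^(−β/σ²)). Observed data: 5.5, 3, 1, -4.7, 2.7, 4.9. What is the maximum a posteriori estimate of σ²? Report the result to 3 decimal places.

σ̂²_MAP = 7.976

Sum of squared deviations about the known mean: SS = (5.5−0)² + (3−0)² + (1−0)² + (-4.7−0)² + (2.7−0)² + (4.9−0)² = 93.64.
The Normal likelihood contributes (σ²)^(−n/2) exp(−SS/(2σ²)), so the posterior is Inverse-Gamma(α + n/2, β + SS/2) = Inverse-Gamma(6.5, 59.82).
The mode of Inverse-Gamma(a, b) is b/(a+1) = 59.82/7.5 ≈ 7.976.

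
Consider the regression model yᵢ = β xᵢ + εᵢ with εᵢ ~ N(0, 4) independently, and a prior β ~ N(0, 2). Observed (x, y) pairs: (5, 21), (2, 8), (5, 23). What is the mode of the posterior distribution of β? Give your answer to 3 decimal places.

β̂_MAP = 4.214

log p(β | y) = −Σ(yᵢ − βxᵢ)²/(2·4) − β²/(2·2) + const.
Setting the derivative to zero: Σxᵢ(yᵢ − βxᵢ)/4 − β/2 = 0, so β = Σxᵢyᵢ / (Σxᵢ² + σ²/τ²).
Σxᵢyᵢ = 5·21 + 2·8 + 5·23 = 236; Σxᵢ² = 54; σ²/τ² = 2.
β̂_MAP = 236 / (54 + 2) = 236/56 ≈ 4.214.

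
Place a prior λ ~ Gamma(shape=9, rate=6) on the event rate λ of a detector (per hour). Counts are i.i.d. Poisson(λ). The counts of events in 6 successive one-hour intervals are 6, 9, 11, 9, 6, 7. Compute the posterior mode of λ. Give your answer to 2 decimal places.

Σxᵢ = 6+9+11+9+6+7 = 48, with n = 6.
Posterior ∝ λ^8e^(−6λ) · λ^48e^(−6λ) = λ^56e^(−12λ), i.e. Gamma(shape=57, rate=12).
The mode of a Gamma(a, b) with a ≥ 1 (shape–rate) is (a−1)/b = 56/12 ≈ 4.67.

λ̂_MAP = 4.67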